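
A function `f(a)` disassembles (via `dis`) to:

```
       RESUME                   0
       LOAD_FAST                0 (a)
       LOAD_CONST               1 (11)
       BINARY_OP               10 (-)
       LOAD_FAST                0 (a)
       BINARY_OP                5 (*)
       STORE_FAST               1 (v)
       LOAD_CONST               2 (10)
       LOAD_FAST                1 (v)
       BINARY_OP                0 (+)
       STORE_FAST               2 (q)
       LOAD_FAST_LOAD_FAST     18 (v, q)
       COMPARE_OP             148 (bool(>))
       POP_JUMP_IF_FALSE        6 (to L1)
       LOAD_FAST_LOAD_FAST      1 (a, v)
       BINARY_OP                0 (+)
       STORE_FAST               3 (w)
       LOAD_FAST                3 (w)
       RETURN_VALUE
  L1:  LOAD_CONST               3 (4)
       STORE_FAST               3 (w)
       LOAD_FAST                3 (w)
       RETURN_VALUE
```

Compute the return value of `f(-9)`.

LOAD_FAST a → push -9. Stack: [-9]
LOAD_CONST → push 11. Stack: [-9, 11]
BINARY_OP - → -9 - 11 = -20. Stack: [-20]
LOAD_FAST a → push -9. Stack: [-20, -9]
BINARY_OP * → -20 * -9 = 180. Stack: [180]
STORE_FAST v → v=180. Stack: []
LOAD_CONST → push 10. Stack: [10]
LOAD_FAST v → push 180. Stack: [10, 180]
BINARY_OP + → 10 + 180 = 190. Stack: [190]
STORE_FAST q → q=190. Stack: []
LOAD_FAST_LOAD_FAST v,q → push 180,190. Stack: [180, 190]
COMPARE_OP bool(>) → 180 vs 190 = False. Stack: [False]
POP_JUMP_IF_FALSE → pop False; jump. Stack: []
LOAD_CONST → push 4. Stack: [4]
STORE_FAST w → w=4. Stack: []
LOAD_FAST w → push 4. Stack: [4]
RETURN_VALUE → return 4.

4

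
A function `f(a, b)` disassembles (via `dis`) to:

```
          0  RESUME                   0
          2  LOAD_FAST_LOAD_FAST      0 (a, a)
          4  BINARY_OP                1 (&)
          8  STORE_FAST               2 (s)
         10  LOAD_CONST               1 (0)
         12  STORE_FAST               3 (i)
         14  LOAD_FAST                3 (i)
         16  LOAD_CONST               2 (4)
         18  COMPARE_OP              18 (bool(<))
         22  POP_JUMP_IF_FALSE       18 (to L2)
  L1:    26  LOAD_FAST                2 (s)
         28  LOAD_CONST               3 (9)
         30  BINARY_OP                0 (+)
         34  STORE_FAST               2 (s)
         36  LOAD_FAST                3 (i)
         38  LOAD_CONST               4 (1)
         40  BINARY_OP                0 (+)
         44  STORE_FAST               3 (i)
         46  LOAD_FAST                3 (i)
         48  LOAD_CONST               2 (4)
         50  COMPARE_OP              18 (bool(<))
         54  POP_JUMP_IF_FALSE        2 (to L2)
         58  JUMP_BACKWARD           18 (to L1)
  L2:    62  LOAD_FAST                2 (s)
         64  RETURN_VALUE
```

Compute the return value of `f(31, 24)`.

LOAD_FAST_LOAD_FAST a,a → push 31,31. Stack: [31, 31]
BINARY_OP & → 31 & 31 = 31. Stack: [31]
STORE_FAST s → s=31. Stack: []
LOAD_CONST → push 0. Stack: [0]
STORE_FAST i → i=0. Stack: []
LOAD_FAST i → push 0. Stack: [0]
LOAD_CONST → push 4. Stack: [0, 4]
COMPARE_OP bool(<) → 0 vs 4 = True. Stack: [True]
POP_JUMP_IF_FALSE → pop True; no jump. Stack: []
LOAD_FAST s → push 31. Stack: [31]
LOAD_CONST → push 9. Stack: [31, 9]
BINARY_OP + → 31 + 9 = 40. Stack: [40]
STORE_FAST s → s=40. Stack: []
LOAD_FAST i → push 0. Stack: [0]
LOAD_CONST → push 1. Stack: [0, 1]
BINARY_OP + → 0 + 1 = 1. Stack: [1]
STORE_FAST i → i=1. Stack: []
LOAD_FAST i → push 1. Stack: [1]
LOAD_CONST → push 4. Stack: [1, 4]
COMPARE_OP bool(<) → 1 vs 4 = True. Stack: [True]
POP_JUMP_IF_FALSE → pop True; no jump. Stack: []
LOAD_FAST s → push 40. Stack: [40]
LOAD_CONST → push 9. Stack: [40, 9]
BINARY_OP + → 40 + 9 = 49. Stack: [49]
STORE_FAST s → s=49. Stack: []
LOAD_FAST i → push 1. Stack: [1]
LOAD_CONST → push 1. Stack: [1, 1]
BINARY_OP + → 1 + 1 = 2. Stack: [2]
STORE_FAST i → i=2. Stack: []
LOAD_FAST i → push 2. Stack: [2]
LOAD_CONST → push 4. Stack: [2, 4]
COMPARE_OP bool(<) → 2 vs 4 = True. Stack: [True]
POP_JUMP_IF_FALSE → pop True; no jump. Stack: []
LOAD_FAST s → push 49. Stack: [49]
LOAD_CONST → push 9. Stack: [49, 9]
BINARY_OP + → 49 + 9 = 58. Stack: [58]
STORE_FAST s → s=58. Stack: []
LOAD_FAST i → push 2. Stack: [2]
LOAD_CONST → push 1. Stack: [2, 1]
BINARY_OP + → 2 + 1 = 3. Stack: [3]
STORE_FAST i → i=3. Stack: []
LOAD_FAST i → push 3. Stack: [3]
LOAD_CONST → push 4. Stack: [3, 4]
COMPARE_OP bool(<) → 3 vs 4 = True. Stack: [True]
POP_JUMP_IF_FALSE → pop True; no jump. Stack: []
LOAD_FAST s → push 58. Stack: [58]
LOAD_CONST → push 9. Stack: [58, 9]
BINARY_OP + → 58 + 9 = 67. Stack: [67]
STORE_FAST s → s=67. Stack: []
LOAD_FAST i → push 3. Stack: [3]
LOAD_CONST → push 1. Stack: [3, 1]
BINARY_OP + → 3 + 1 = 4. Stack: [4]
STORE_FAST i → i=4. Stack: []
LOAD_FAST i → push 4. Stack: [4]
LOAD_CONST → push 4. Stack: [4, 4]
COMPARE_OP bool(<) → 4 vs 4 = False. Stack: [False]
POP_JUMP_IF_FALSE → pop False; jump. Stack: []
LOAD_FAST s → push 67. Stack: [67]
RETURN_VALUE → return 67.

67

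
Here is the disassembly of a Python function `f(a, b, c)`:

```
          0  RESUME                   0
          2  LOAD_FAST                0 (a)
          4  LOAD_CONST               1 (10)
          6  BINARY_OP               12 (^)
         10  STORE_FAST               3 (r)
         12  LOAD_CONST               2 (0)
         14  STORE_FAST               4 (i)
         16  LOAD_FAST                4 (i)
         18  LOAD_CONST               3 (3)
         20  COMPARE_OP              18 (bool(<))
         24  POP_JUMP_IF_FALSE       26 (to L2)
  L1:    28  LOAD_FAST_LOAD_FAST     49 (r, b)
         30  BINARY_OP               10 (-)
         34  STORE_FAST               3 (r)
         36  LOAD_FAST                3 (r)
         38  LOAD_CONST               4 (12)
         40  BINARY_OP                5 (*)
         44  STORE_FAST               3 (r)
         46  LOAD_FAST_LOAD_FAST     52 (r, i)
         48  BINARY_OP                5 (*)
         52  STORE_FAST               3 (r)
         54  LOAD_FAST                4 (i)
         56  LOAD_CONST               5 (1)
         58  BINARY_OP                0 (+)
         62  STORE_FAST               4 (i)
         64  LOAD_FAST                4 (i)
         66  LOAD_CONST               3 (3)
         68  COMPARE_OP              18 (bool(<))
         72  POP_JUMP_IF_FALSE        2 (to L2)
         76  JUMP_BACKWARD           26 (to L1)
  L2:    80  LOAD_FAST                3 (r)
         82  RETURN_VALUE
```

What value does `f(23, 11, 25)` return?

-3432

LOAD_FAST a → push 23
LOAD_CONST → push 10
BINARY_OP ^ → 23 ^ 10 = 29
STORE_FAST r → r=29
LOAD_CONST → push 0
STORE_FAST i → i=0
LOAD_FAST i → push 0
LOAD_CONST → push 3
COMPARE_OP bool(<) → 0 vs 3 = True
POP_JUMP_IF_FALSE → pop True; no jump
LOAD_FAST_LOAD_FAST r,b → push 29,11
BINARY_OP - → 29 - 11 = 18
STORE_FAST r → r=18
LOAD_FAST r → push 18
LOAD_CONST → push 12
BINARY_OP * → 18 * 12 = 216
STORE_FAST r → r=216
LOAD_FAST_LOAD_FAST r,i → push 216,0
BINARY_OP * → 216 * 0 = 0
STORE_FAST r → r=0
LOAD_FAST i → push 0
LOAD_CONST → push 1
BINARY_OP + → 0 + 1 = 1
STORE_FAST i → i=1
LOAD_FAST i → push 1
LOAD_CONST → push 3
COMPARE_OP bool(<) → 1 vs 3 = True
POP_JUMP_IF_FALSE → pop True; no jump
LOAD_FAST_LOAD_FAST r,b → push 0,11
BINARY_OP - → 0 - 11 = -11
STORE_FAST r → r=-11
LOAD_FAST r → push -11
LOAD_CONST → push 12
BINARY_OP * → -11 * 12 = -132
STORE_FAST r → r=-132
LOAD_FAST_LOAD_FAST r,i → push -132,1
BINARY_OP * → -132 * 1 = -132
STORE_FAST r → r=-132
LOAD_FAST i → push 1
LOAD_CONST → push 1
BINARY_OP + → 1 + 1 = 2
STORE_FAST i → i=2
LOAD_FAST i → push 2
LOAD_CONST → push 3
COMPARE_OP bool(<) → 2 vs 3 = True
POP_JUMP_IF_FALSE → pop True; no jump
LOAD_FAST_LOAD_FAST r,b → push -132,11
BINARY_OP - → -132 - 11 = -143
STORE_FAST r → r=-143
LOAD_FAST r → push -143
LOAD_CONST → push 12
BINARY_OP * → -143 * 12 = -1716
STORE_FAST r → r=-1716
LOAD_FAST_LOAD_FAST r,i → push -1716,2
BINARY_OP * → -1716 * 2 = -3432
STORE_FAST r → r=-3432
LOAD_FAST i → push 2
LOAD_CONST → push 1
BINARY_OP + → 2 + 1 = 3
STORE_FAST i → i=3
LOAD_FAST i → push 3
LOAD_CONST → push 3
COMPARE_OP bool(<) → 3 vs 3 = False
POP_JUMP_IF_FALSE → pop False; jump
LOAD_FAST r → push -3432
RETURN_VALUE → return -3432.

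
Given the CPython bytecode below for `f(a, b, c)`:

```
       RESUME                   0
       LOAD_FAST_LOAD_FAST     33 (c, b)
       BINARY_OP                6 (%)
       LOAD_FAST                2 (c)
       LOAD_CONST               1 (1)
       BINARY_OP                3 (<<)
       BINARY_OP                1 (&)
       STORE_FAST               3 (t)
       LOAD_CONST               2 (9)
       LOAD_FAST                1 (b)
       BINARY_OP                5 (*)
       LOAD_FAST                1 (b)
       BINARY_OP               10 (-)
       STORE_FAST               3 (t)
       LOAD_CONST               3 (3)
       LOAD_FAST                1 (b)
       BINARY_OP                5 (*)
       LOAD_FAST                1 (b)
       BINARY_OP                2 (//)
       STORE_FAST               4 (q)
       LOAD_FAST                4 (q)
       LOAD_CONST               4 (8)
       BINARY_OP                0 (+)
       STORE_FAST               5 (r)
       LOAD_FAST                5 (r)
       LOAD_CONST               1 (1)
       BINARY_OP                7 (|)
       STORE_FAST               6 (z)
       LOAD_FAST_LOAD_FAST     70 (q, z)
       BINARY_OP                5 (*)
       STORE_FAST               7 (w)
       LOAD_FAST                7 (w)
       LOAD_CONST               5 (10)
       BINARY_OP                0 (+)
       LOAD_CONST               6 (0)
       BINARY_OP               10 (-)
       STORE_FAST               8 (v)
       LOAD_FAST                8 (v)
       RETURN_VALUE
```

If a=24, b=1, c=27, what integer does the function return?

43

LOAD_FAST_LOAD_FAST c,b → push 27,1. Stack: [27, 1]
BINARY_OP % → 27 % 1 = 0. Stack: [0]
LOAD_FAST c → push 27. Stack: [0, 27]
LOAD_CONST → push 1. Stack: [0, 27, 1]
BINARY_OP << → 27 << 1 = 54. Stack: [0, 54]
BINARY_OP & → 0 & 54 = 0. Stack: [0]
STORE_FAST t → t=0. Stack: []
LOAD_CONST → push 9. Stack: [9]
LOAD_FAST b → push 1. Stack: [9, 1]
BINARY_OP * → 9 * 1 = 9. Stack: [9]
LOAD_FAST b → push 1. Stack: [9, 1]
BINARY_OP - → 9 - 1 = 8. Stack: [8]
STORE_FAST t → t=8. Stack: []
LOAD_CONST → push 3. Stack: [3]
LOAD_FAST b → push 1. Stack: [3, 1]
BINARY_OP * → 3 * 1 = 3. Stack: [3]
LOAD_FAST b → push 1. Stack: [3, 1]
BINARY_OP // → 3 // 1 = 3. Stack: [3]
STORE_FAST q → q=3. Stack: []
LOAD_FAST q → push 3. Stack: [3]
LOAD_CONST → push 8. Stack: [3, 8]
BINARY_OP + → 3 + 8 = 11. Stack: [11]
STORE_FAST r → r=11. Stack: []
LOAD_FAST r → push 11. Stack: [11]
LOAD_CONST → push 1. Stack: [11, 1]
BINARY_OP | → 11 | 1 = 11. Stack: [11]
STORE_FAST z → z=11. Stack: []
LOAD_FAST_LOAD_FAST q,z → push 3,11. Stack: [3, 11]
BINARY_OP * → 3 * 11 = 33. Stack: [33]
STORE_FAST w → w=33. Stack: []
LOAD_FAST w → push 33. Stack: [33]
LOAD_CONST → push 10. Stack: [33, 10]
BINARY_OP + → 33 + 10 = 43. Stack: [43]
LOAD_CONST → push 0. Stack: [43, 0]
BINARY_OP - → 43 - 0 = 43. Stack: [43]
STORE_FAST v → v=43. Stack: []
LOAD_FAST v → push 43. Stack: [43]
RETURN_VALUE → return 43.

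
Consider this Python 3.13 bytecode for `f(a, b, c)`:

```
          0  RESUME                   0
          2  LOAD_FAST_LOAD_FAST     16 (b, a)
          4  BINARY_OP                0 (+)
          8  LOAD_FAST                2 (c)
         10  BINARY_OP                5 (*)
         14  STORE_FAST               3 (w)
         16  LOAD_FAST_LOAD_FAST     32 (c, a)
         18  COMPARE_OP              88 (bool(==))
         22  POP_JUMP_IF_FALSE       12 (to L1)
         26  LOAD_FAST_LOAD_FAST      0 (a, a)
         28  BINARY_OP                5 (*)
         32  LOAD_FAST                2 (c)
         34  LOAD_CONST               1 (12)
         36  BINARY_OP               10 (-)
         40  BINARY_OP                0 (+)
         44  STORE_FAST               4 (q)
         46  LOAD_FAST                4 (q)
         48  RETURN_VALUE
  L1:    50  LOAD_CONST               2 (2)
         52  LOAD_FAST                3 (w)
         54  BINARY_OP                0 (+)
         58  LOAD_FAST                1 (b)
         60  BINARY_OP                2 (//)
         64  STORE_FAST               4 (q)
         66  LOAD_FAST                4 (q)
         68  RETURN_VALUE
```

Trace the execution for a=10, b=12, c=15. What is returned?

27

LOAD_FAST_LOAD_FAST b,a → push 12,10. Stack: [12, 10]
BINARY_OP + → 12 + 10 = 22. Stack: [22]
LOAD_FAST c → push 15. Stack: [22, 15]
BINARY_OP * → 22 * 15 = 330. Stack: [330]
STORE_FAST w → w=330. Stack: []
LOAD_FAST_LOAD_FAST c,a → push 15,10. Stack: [15, 10]
COMPARE_OP bool(==) → 15 vs 10 = False. Stack: [False]
POP_JUMP_IF_FALSE → pop False; jump. Stack: []
LOAD_CONST → push 2. Stack: [2]
LOAD_FAST w → push 330. Stack: [2, 330]
BINARY_OP + → 2 + 330 = 332. Stack: [332]
LOAD_FAST b → push 12. Stack: [332, 12]
BINARY_OP // → 332 // 12 = 27. Stack: [27]
STORE_FAST q → q=27. Stack: []
LOAD_FAST q → push 27. Stack: [27]
RETURN_VALUE → return 27.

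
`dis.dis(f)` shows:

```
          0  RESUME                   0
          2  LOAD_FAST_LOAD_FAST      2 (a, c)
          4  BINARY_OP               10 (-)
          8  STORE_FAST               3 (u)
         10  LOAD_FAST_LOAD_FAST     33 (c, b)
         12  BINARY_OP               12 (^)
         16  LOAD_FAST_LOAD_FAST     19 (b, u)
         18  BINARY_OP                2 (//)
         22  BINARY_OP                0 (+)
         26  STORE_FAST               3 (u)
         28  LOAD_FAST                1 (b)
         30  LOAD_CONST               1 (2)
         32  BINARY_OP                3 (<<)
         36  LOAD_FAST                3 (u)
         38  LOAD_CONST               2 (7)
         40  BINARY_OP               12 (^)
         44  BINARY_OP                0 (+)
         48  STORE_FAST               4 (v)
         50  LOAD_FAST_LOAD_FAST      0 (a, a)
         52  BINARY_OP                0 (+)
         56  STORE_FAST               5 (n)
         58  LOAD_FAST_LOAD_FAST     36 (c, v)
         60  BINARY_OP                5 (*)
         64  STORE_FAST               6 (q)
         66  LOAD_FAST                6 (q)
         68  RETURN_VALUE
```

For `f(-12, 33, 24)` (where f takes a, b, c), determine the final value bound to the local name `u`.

LOAD_FAST_LOAD_FAST a,c → push -12,24. Stack: [-12, 24]
BINARY_OP - → -12 - 24 = -36. Stack: [-36]
STORE_FAST u → u=-36. Stack: []
LOAD_FAST_LOAD_FAST c,b → push 24,33. Stack: [24, 33]
BINARY_OP ^ → 24 ^ 33 = 57. Stack: [57]
LOAD_FAST_LOAD_FAST b,u → push 33,-36. Stack: [57, 33, -36]
BINARY_OP // → 33 // -36 = -1. Stack: [57, -1]
BINARY_OP + → 57 + -1 = 56. Stack: [56]
STORE_FAST u → u=56. Stack: []
LOAD_FAST b → push 33. Stack: [33]
LOAD_CONST → push 2. Stack: [33, 2]
BINARY_OP << → 33 << 2 = 132. Stack: [132]
LOAD_FAST u → push 56. Stack: [132, 56]
LOAD_CONST → push 7. Stack: [132, 56, 7]
BINARY_OP ^ → 56 ^ 7 = 63. Stack: [132, 63]
BINARY_OP + → 132 + 63 = 195. Stack: [195]
STORE_FAST v → v=195. Stack: []
LOAD_FAST_LOAD_FAST a,a → push -12,-12. Stack: [-12, -12]
BINARY_OP + → -12 + -12 = -24. Stack: [-24]
STORE_FAST n → n=-24. Stack: []
LOAD_FAST_LOAD_FAST c,v → push 24,195. Stack: [24, 195]
BINARY_OP * → 24 * 195 = 4680. Stack: [4680]
STORE_FAST q → q=4680. Stack: []
LOAD_FAST q → push 4680. Stack: [4680]
RETURN_VALUE → return 4680.

56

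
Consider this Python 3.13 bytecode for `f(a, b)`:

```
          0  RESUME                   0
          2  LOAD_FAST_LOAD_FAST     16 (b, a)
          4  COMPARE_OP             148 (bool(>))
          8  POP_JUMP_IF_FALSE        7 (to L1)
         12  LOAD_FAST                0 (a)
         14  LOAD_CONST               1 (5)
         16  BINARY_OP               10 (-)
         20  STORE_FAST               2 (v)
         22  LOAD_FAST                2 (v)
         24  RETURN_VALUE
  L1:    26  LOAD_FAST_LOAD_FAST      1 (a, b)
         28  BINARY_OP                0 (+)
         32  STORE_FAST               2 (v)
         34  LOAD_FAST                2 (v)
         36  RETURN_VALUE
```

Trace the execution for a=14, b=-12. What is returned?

LOAD_FAST_LOAD_FAST b,a → push -12,14. Stack: [-12, 14]
COMPARE_OP bool(>) → -12 vs 14 = False. Stack: [False]
POP_JUMP_IF_FALSE → pop False; jump. Stack: []
LOAD_FAST_LOAD_FAST a,b → push 14,-12. Stack: [14, -12]
BINARY_OP + → 14 + -12 = 2. Stack: [2]
STORE_FAST v → v=2. Stack: []
LOAD_FAST v → push 2. Stack: [2]
RETURN_VALUE → return 2.

2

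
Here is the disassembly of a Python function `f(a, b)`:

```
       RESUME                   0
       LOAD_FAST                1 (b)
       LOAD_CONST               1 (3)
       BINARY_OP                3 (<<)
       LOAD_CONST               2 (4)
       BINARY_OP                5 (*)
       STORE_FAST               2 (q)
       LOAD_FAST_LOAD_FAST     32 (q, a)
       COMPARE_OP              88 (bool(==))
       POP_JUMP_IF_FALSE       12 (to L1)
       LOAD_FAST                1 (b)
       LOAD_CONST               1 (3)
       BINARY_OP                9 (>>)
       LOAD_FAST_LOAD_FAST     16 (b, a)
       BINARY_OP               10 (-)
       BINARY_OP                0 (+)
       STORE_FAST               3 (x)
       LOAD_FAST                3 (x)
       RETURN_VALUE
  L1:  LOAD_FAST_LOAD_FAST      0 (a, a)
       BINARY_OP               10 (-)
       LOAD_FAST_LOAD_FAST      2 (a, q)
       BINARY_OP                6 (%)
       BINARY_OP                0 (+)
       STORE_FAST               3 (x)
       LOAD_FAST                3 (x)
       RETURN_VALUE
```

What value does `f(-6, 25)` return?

LOAD_FAST b → push 25. Stack: [25]
LOAD_CONST → push 3. Stack: [25, 3]
BINARY_OP << → 25 << 3 = 200. Stack: [200]
LOAD_CONST → push 4. Stack: [200, 4]
BINARY_OP * → 200 * 4 = 800. Stack: [800]
STORE_FAST q → q=800. Stack: []
LOAD_FAST_LOAD_FAST q,a → push 800,-6. Stack: [800, -6]
COMPARE_OP bool(==) → 800 vs -6 = False. Stack: [False]
POP_JUMP_IF_FALSE → pop False; jump. Stack: []
LOAD_FAST_LOAD_FAST a,a → push -6,-6. Stack: [-6, -6]
BINARY_OP - → -6 - -6 = 0. Stack: [0]
LOAD_FAST_LOAD_FAST a,q → push -6,800. Stack: [0, -6, 800]
BINARY_OP % → -6 % 800 = 794. Stack: [0, 794]
BINARY_OP + → 0 + 794 = 794. Stack: [794]
STORE_FAST x → x=794. Stack: []
LOAD_FAST x → push 794. Stack: [794]
RETURN_VALUE → return 794.

794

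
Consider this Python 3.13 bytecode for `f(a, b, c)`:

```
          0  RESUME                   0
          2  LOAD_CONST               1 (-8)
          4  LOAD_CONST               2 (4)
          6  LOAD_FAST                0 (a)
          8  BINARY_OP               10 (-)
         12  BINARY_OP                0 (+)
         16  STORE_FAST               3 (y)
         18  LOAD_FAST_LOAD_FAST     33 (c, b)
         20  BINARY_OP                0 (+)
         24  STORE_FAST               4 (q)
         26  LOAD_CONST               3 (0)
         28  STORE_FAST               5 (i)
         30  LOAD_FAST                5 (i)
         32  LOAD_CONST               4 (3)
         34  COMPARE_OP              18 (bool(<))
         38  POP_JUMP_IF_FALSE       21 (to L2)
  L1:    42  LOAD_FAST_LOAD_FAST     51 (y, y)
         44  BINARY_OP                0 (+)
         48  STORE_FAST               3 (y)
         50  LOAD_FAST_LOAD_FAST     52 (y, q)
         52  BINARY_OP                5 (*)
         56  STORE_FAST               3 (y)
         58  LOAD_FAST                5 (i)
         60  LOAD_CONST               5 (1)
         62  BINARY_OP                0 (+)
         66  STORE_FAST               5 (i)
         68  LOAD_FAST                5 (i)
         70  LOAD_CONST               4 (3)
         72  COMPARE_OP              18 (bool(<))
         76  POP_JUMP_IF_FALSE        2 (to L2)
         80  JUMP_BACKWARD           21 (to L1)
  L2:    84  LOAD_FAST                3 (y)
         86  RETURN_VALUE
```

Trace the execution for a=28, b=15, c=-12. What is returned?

LOAD_CONST → push -8. Stack: [-8]
LOAD_CONST → push 4. Stack: [-8, 4]
LOAD_FAST a → push 28. Stack: [-8, 4, 28]
BINARY_OP - → 4 - 28 = -24. Stack: [-8, -24]
BINARY_OP + → -8 + -24 = -32. Stack: [-32]
STORE_FAST y → y=-32. Stack: []
LOAD_FAST_LOAD_FAST c,b → push -12,15. Stack: [-12, 15]
BINARY_OP + → -12 + 15 = 3. Stack: [3]
STORE_FAST q → q=3. Stack: []
LOAD_CONST → push 0. Stack: [0]
STORE_FAST i → i=0. Stack: []
LOAD_FAST i → push 0. Stack: [0]
LOAD_CONST → push 3. Stack: [0, 3]
COMPARE_OP bool(<) → 0 vs 3 = True. Stack: [True]
POP_JUMP_IF_FALSE → pop True; no jump. Stack: []
LOAD_FAST_LOAD_FAST y,y → push -32,-32. Stack: [-32, -32]
BINARY_OP + → -32 + -32 = -64. Stack: [-64]
STORE_FAST y → y=-64. Stack: []
LOAD_FAST_LOAD_FAST y,q → push -64,3. Stack: [-64, 3]
BINARY_OP * → -64 * 3 = -192. Stack: [-192]
STORE_FAST y → y=-192. Stack: []
LOAD_FAST i → push 0. Stack: [0]
LOAD_CONST → push 1. Stack: [0, 1]
BINARY_OP + → 0 + 1 = 1. Stack: [1]
STORE_FAST i → i=1. Stack: []
LOAD_FAST i → push 1. Stack: [1]
LOAD_CONST → push 3. Stack: [1, 3]
COMPARE_OP bool(<) → 1 vs 3 = True. Stack: [True]
POP_JUMP_IF_FALSE → pop True; no jump. Stack: []
LOAD_FAST_LOAD_FAST y,y → push -192,-192. Stack: [-192, -192]
BINARY_OP + → -192 + -192 = -384. Stack: [-384]
STORE_FAST y → y=-384. Stack: []
LOAD_FAST_LOAD_FAST y,q → push -384,3. Stack: [-384, 3]
BINARY_OP * → -384 * 3 = -1152. Stack: [-1152]
STORE_FAST y → y=-1152. Stack: []
LOAD_FAST i → push 1. Stack: [1]
LOAD_CONST → push 1. Stack: [1, 1]
BINARY_OP + → 1 + 1 = 2. Stack: [2]
STORE_FAST i → i=2. Stack: []
LOAD_FAST i → push 2. Stack: [2]
LOAD_CONST → push 3. Stack: [2, 3]
COMPARE_OP bool(<) → 2 vs 3 = True. Stack: [True]
POP_JUMP_IF_FALSE → pop True; no jump. Stack: []
LOAD_FAST_LOAD_FAST y,y → push -1152,-1152. Stack: [-1152, -1152]
BINARY_OP + → -1152 + -1152 = -2304. Stack: [-2304]
STORE_FAST y → y=-2304. Stack: []
LOAD_FAST_LOAD_FAST y,q → push -2304,3. Stack: [-2304, 3]
BINARY_OP * → -2304 * 3 = -6912. Stack: [-6912]
STORE_FAST y → y=-6912. Stack: []
LOAD_FAST i → push 2. Stack: [2]
LOAD_CONST → push 1. Stack: [2, 1]
BINARY_OP + → 2 + 1 = 3. Stack: [3]
STORE_FAST i → i=3. Stack: []
LOAD_FAST i → push 3. Stack: [3]
LOAD_CONST → push 3. Stack: [3, 3]
COMPARE_OP bool(<) → 3 vs 3 = False. Stack: [False]
POP_JUMP_IF_FALSE → pop False; jump. Stack: []
LOAD_FAST y → push -6912. Stack: [-6912]
RETURN_VALUE → return -6912.

-6912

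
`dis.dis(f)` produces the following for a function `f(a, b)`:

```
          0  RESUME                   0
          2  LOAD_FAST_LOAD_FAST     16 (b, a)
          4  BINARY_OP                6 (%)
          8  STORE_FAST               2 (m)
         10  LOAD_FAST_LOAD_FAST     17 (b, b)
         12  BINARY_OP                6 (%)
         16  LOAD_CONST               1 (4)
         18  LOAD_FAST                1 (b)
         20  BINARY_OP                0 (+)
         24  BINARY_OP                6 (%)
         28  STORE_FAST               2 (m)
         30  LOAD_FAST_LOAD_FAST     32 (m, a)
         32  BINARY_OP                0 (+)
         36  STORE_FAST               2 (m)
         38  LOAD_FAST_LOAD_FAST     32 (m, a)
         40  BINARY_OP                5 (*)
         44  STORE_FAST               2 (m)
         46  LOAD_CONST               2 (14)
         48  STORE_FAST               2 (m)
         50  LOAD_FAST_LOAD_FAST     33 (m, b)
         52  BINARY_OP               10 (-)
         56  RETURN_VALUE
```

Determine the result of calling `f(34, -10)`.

LOAD_FAST_LOAD_FAST b,a → push -10,34. Stack: [-10, 34]
BINARY_OP % → -10 % 34 = 24. Stack: [24]
STORE_FAST m → m=24. Stack: []
LOAD_FAST_LOAD_FAST b,b → push -10,-10. Stack: [-10, -10]
BINARY_OP % → -10 % -10 = 0. Stack: [0]
LOAD_CONST → push 4. Stack: [0, 4]
LOAD_FAST b → push -10. Stack: [0, 4, -10]
BINARY_OP + → 4 + -10 = -6. Stack: [0, -6]
BINARY_OP % → 0 % -6 = 0. Stack: [0]
STORE_FAST m → m=0. Stack: []
LOAD_FAST_LOAD_FAST m,a → push 0,34. Stack: [0, 34]
BINARY_OP + → 0 + 34 = 34. Stack: [34]
STORE_FAST m → m=34. Stack: []
LOAD_FAST_LOAD_FAST m,a → push 34,34. Stack: [34, 34]
BINARY_OP * → 34 * 34 = 1156. Stack: [1156]
STORE_FAST m → m=1156. Stack: []
LOAD_CONST → push 14. Stack: [14]
STORE_FAST m → m=14. Stack: []
LOAD_FAST_LOAD_FAST m,b → push 14,-10. Stack: [14, -10]
BINARY_OP - → 14 - -10 = 24. Stack: [24]
RETURN_VALUE → return 24.

24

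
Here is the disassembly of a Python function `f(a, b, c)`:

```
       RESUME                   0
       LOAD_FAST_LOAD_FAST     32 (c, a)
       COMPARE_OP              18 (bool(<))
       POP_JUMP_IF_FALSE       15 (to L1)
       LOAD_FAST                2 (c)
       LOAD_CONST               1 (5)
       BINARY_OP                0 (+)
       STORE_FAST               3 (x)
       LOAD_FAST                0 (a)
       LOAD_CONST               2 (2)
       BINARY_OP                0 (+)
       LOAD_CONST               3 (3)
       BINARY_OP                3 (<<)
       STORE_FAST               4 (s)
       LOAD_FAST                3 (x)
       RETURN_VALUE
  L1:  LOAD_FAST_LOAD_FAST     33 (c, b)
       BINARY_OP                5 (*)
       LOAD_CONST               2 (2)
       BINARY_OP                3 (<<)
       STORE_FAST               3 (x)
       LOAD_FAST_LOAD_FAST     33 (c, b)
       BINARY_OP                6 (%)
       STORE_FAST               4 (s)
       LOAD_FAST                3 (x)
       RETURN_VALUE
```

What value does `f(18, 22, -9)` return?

-4

LOAD_FAST_LOAD_FAST c,a → push -9,18. Stack: [-9, 18]
COMPARE_OP bool(<) → -9 vs 18 = True. Stack: [True]
POP_JUMP_IF_FALSE → pop True; no jump. Stack: []
LOAD_FAST c → push -9. Stack: [-9]
LOAD_CONST → push 5. Stack: [-9, 5]
BINARY_OP + → -9 + 5 = -4. Stack: [-4]
STORE_FAST x → x=-4. Stack: []
LOAD_FAST a → push 18. Stack: [18]
LOAD_CONST → push 2. Stack: [18, 2]
BINARY_OP + → 18 + 2 = 20. Stack: [20]
LOAD_CONST → push 3. Stack: [20, 3]
BINARY_OP << → 20 << 3 = 160. Stack: [160]
STORE_FAST s → s=160. Stack: []
LOAD_FAST x → push -4. Stack: [-4]
RETURN_VALUE → return -4.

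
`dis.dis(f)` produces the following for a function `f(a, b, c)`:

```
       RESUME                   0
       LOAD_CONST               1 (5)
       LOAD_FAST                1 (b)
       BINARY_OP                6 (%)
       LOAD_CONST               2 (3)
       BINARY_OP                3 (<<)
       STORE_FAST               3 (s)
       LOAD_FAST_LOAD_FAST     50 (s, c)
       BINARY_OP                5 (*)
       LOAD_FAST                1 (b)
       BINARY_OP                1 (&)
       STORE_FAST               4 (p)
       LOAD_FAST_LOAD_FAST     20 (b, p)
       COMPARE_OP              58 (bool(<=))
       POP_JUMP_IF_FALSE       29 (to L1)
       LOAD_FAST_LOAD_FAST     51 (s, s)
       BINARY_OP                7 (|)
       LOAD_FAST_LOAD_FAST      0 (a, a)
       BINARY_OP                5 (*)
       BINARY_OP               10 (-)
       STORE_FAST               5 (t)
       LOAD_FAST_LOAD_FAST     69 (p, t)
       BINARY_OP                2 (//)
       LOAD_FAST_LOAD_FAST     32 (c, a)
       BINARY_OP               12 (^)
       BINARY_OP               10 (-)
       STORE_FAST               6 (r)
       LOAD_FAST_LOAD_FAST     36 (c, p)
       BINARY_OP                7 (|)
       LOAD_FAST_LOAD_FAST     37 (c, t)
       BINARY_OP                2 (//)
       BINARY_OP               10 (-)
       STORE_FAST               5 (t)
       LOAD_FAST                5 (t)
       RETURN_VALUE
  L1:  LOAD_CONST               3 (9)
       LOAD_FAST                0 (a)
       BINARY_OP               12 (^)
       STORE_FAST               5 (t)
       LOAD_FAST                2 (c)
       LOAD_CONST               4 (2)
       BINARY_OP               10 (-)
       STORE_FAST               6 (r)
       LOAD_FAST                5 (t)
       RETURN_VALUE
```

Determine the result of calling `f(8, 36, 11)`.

1

LOAD_CONST → push 5. Stack: [5]
LOAD_FAST b → push 36. Stack: [5, 36]
BINARY_OP % → 5 % 36 = 5. Stack: [5]
LOAD_CONST → push 3. Stack: [5, 3]
BINARY_OP << → 5 << 3 = 40. Stack: [40]
STORE_FAST s → s=40. Stack: []
LOAD_FAST_LOAD_FAST s,c → push 40,11. Stack: [40, 11]
BINARY_OP * → 40 * 11 = 440. Stack: [440]
LOAD_FAST b → push 36. Stack: [440, 36]
BINARY_OP & → 440 & 36 = 32. Stack: [32]
STORE_FAST p → p=32. Stack: []
LOAD_FAST_LOAD_FAST b,p → push 36,32. Stack: [36, 32]
COMPARE_OP bool(<=) → 36 vs 32 = False. Stack: [False]
POP_JUMP_IF_FALSE → pop False; jump. Stack: []
LOAD_CONST → push 9. Stack: [9]
LOAD_FAST a → push 8. Stack: [9, 8]
BINARY_OP ^ → 9 ^ 8 = 1. Stack: [1]
STORE_FAST t → t=1. Stack: []
LOAD_FAST c → push 11. Stack: [11]
LOAD_CONST → push 2. Stack: [11, 2]
BINARY_OP - → 11 - 2 = 9. Stack: [9]
STORE_FAST r → r=9. Stack: []
LOAD_FAST t → push 1. Stack: [1]
RETURN_VALUE → return 1.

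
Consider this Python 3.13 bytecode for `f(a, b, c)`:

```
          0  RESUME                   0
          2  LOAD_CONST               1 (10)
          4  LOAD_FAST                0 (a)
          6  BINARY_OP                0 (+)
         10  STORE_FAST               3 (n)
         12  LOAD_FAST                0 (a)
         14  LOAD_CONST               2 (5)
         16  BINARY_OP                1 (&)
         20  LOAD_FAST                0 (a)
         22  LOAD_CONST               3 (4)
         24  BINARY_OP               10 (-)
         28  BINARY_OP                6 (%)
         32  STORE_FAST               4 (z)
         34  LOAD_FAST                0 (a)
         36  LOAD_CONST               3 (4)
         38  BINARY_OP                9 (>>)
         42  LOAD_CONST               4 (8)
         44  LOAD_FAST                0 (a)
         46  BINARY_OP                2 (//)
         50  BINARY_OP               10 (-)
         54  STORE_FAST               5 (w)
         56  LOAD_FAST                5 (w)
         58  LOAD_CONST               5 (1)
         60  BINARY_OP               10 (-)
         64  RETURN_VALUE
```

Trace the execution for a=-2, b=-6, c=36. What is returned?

LOAD_CONST → push 10. Stack: [10]
LOAD_FAST a → push -2. Stack: [10, -2]
BINARY_OP + → 10 + -2 = 8. Stack: [8]
STORE_FAST n → n=8. Stack: []
LOAD_FAST a → push -2. Stack: [-2]
LOAD_CONST → push 5. Stack: [-2, 5]
BINARY_OP & → -2 & 5 = 4. Stack: [4]
LOAD_FAST a → push -2. Stack: [4, -2]
LOAD_CONST → push 4. Stack: [4, -2, 4]
BINARY_OP - → -2 - 4 = -6. Stack: [4, -6]
BINARY_OP % → 4 % -6 = -2. Stack: [-2]
STORE_FAST z → z=-2. Stack: []
LOAD_FAST a → push -2. Stack: [-2]
LOAD_CONST → push 4. Stack: [-2, 4]
BINARY_OP >> → -2 >> 4 = -1. Stack: [-1]
LOAD_CONST → push 8. Stack: [-1, 8]
LOAD_FAST a → push -2. Stack: [-1, 8, -2]
BINARY_OP // → 8 // -2 = -4. Stack: [-1, -4]
BINARY_OP - → -1 - -4 = 3. Stack: [3]
STORE_FAST w → w=3. Stack: []
LOAD_FAST w → push 3. Stack: [3]
LOAD_CONST → push 1. Stack: [3, 1]
BINARY_OP - → 3 - 1 = 2. Stack: [2]
RETURN_VALUE → return 2.

2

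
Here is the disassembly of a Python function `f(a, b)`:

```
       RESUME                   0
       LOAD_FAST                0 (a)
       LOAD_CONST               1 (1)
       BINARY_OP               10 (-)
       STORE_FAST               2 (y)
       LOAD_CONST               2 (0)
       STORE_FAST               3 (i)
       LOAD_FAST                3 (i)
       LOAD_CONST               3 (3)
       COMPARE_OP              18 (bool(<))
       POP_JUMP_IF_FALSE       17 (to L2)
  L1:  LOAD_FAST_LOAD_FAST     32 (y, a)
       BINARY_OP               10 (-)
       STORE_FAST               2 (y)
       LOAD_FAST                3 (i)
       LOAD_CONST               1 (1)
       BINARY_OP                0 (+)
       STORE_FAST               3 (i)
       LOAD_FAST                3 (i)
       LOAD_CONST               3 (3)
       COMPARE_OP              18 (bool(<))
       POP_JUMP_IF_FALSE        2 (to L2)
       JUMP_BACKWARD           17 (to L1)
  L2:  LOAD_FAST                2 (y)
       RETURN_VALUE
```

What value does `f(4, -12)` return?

-9

LOAD_FAST a → push 4. Stack: [4]
LOAD_CONST → push 1. Stack: [4, 1]
BINARY_OP - → 4 - 1 = 3. Stack: [3]
STORE_FAST y → y=3. Stack: []
LOAD_CONST → push 0. Stack: [0]
STORE_FAST i → i=0. Stack: []
LOAD_FAST i → push 0. Stack: [0]
LOAD_CONST → push 3. Stack: [0, 3]
COMPARE_OP bool(<) → 0 vs 3 = True. Stack: [True]
POP_JUMP_IF_FALSE → pop True; no jump. Stack: []
LOAD_FAST_LOAD_FAST y,a → push 3,4. Stack: [3, 4]
BINARY_OP - → 3 - 4 = -1. Stack: [-1]
STORE_FAST y → y=-1. Stack: []
LOAD_FAST i → push 0. Stack: [0]
LOAD_CONST → push 1. Stack: [0, 1]
BINARY_OP + → 0 + 1 = 1. Stack: [1]
STORE_FAST i → i=1. Stack: []
LOAD_FAST i → push 1. Stack: [1]
LOAD_CONST → push 3. Stack: [1, 3]
COMPARE_OP bool(<) → 1 vs 3 = True. Stack: [True]
POP_JUMP_IF_FALSE → pop True; no jump. Stack: []
LOAD_FAST_LOAD_FAST y,a → push -1,4. Stack: [-1, 4]
BINARY_OP - → -1 - 4 = -5. Stack: [-5]
STORE_FAST y → y=-5. Stack: []
LOAD_FAST i → push 1. Stack: [1]
LOAD_CONST → push 1. Stack: [1, 1]
BINARY_OP + → 1 + 1 = 2. Stack: [2]
STORE_FAST i → i=2. Stack: []
LOAD_FAST i → push 2. Stack: [2]
LOAD_CONST → push 3. Stack: [2, 3]
COMPARE_OP bool(<) → 2 vs 3 = True. Stack: [True]
POP_JUMP_IF_FALSE → pop True; no jump. Stack: []
LOAD_FAST_LOAD_FAST y,a → push -5,4. Stack: [-5, 4]
BINARY_OP - → -5 - 4 = -9. Stack: [-9]
STORE_FAST y → y=-9. Stack: []
LOAD_FAST i → push 2. Stack: [2]
LOAD_CONST → push 1. Stack: [2, 1]
BINARY_OP + → 2 + 1 = 3. Stack: [3]
STORE_FAST i → i=3. Stack: []
LOAD_FAST i → push 3. Stack: [3]
LOAD_CONST → push 3. Stack: [3, 3]
COMPARE_OP bool(<) → 3 vs 3 = False. Stack: [False]
POP_JUMP_IF_FALSE → pop False; jump. Stack: []
LOAD_FAST y → push -9. Stack: [-9]
RETURN_VALUE → return -9.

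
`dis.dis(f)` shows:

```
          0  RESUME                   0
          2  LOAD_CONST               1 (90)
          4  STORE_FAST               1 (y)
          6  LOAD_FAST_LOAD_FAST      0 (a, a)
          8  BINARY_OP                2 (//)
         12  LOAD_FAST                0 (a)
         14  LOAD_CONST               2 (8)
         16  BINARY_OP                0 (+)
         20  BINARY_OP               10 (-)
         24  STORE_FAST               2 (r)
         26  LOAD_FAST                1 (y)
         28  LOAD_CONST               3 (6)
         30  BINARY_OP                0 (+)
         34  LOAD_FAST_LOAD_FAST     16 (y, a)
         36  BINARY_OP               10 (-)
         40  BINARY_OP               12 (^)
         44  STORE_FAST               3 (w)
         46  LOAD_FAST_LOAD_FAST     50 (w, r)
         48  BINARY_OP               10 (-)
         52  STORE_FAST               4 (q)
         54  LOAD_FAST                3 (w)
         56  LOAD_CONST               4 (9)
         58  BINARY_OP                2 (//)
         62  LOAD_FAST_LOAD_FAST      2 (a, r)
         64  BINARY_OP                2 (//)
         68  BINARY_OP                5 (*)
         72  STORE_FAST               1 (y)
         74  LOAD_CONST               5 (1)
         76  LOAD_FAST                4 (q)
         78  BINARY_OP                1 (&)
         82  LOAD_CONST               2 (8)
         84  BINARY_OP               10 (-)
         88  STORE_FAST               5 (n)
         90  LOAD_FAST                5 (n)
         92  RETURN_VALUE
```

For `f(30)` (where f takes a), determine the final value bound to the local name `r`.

-37

LOAD_CONST → push 90. Stack: [90]
STORE_FAST y → y=90. Stack: []
LOAD_FAST_LOAD_FAST a,a → push 30,30. Stack: [30, 30]
BINARY_OP // → 30 // 30 = 1. Stack: [1]
LOAD_FAST a → push 30. Stack: [1, 30]
LOAD_CONST → push 8. Stack: [1, 30, 8]
BINARY_OP + → 30 + 8 = 38. Stack: [1, 38]
BINARY_OP - → 1 - 38 = -37. Stack: [-37]
STORE_FAST r → r=-37. Stack: []
LOAD_FAST y → push 90. Stack: [90]
LOAD_CONST → push 6. Stack: [90, 6]
BINARY_OP + → 90 + 6 = 96. Stack: [96]
LOAD_FAST_LOAD_FAST y,a → push 90,30. Stack: [96, 90, 30]
BINARY_OP - → 90 - 30 = 60. Stack: [96, 60]
BINARY_OP ^ → 96 ^ 60 = 92. Stack: [92]
STORE_FAST w → w=92. Stack: []
LOAD_FAST_LOAD_FAST w,r → push 92,-37. Stack: [92, -37]
BINARY_OP - → 92 - -37 = 129. Stack: [129]
STORE_FAST q → q=129. Stack: []
LOAD_FAST w → push 92. Stack: [92]
LOAD_CONST → push 9. Stack: [92, 9]
BINARY_OP // → 92 // 9 = 10. Stack: [10]
LOAD_FAST_LOAD_FAST a,r → push 30,-37. Stack: [10, 30, -37]
BINARY_OP // → 30 // -37 = -1. Stack: [10, -1]
BINARY_OP * → 10 * -1 = -10. Stack: [-10]
STORE_FAST y → y=-10. Stack: []
LOAD_CONST → push 1. Stack: [1]
LOAD_FAST q → push 129. Stack: [1, 129]
BINARY_OP & → 1 & 129 = 1. Stack: [1]
LOAD_CONST → push 8. Stack: [1, 8]
BINARY_OP - → 1 - 8 = -7. Stack: [-7]
STORE_FAST n → n=-7. Stack: []
LOAD_FAST n → push -7. Stack: [-7]
RETURN_VALUE → return -7.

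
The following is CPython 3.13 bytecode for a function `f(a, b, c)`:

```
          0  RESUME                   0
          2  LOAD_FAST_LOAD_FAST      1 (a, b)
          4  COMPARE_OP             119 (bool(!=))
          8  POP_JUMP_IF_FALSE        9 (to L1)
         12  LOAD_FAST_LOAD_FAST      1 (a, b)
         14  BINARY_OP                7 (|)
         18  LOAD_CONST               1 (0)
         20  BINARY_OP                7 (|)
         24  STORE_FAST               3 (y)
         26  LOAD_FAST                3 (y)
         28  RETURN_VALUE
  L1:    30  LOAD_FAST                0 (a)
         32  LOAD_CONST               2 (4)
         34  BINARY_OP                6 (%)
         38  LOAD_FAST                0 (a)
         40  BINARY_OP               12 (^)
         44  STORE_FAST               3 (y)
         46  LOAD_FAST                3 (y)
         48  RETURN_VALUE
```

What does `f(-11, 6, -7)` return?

LOAD_FAST_LOAD_FAST a,b → push -11,6. Stack: [-11, 6]
COMPARE_OP bool(!=) → -11 vs 6 = True. Stack: [True]
POP_JUMP_IF_FALSE → pop True; no jump. Stack: []
LOAD_FAST_LOAD_FAST a,b → push -11,6. Stack: [-11, 6]
BINARY_OP | → -11 | 6 = -9. Stack: [-9]
LOAD_CONST → push 0. Stack: [-9, 0]
BINARY_OP | → -9 | 0 = -9. Stack: [-9]
STORE_FAST y → y=-9. Stack: []
LOAD_FAST y → push -9. Stack: [-9]
RETURN_VALUE → return -9.

-9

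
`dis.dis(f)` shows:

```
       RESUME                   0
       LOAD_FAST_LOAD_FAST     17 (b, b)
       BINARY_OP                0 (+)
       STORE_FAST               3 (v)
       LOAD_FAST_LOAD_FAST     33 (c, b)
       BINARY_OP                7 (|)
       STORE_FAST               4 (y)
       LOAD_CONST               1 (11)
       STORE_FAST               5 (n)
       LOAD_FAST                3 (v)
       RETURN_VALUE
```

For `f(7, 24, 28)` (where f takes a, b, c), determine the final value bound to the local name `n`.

LOAD_FAST_LOAD_FAST b,b → push 24,24. Stack: [24, 24]
BINARY_OP + → 24 + 24 = 48. Stack: [48]
STORE_FAST v → v=48. Stack: []
LOAD_FAST_LOAD_FAST c,b → push 28,24. Stack: [28, 24]
BINARY_OP | → 28 | 24 = 28. Stack: [28]
STORE_FAST y → y=28. Stack: []
LOAD_CONST → push 11. Stack: [11]
STORE_FAST n → n=11. Stack: []
LOAD_FAST v → push 48. Stack: [48]
RETURN_VALUE → return 48.

11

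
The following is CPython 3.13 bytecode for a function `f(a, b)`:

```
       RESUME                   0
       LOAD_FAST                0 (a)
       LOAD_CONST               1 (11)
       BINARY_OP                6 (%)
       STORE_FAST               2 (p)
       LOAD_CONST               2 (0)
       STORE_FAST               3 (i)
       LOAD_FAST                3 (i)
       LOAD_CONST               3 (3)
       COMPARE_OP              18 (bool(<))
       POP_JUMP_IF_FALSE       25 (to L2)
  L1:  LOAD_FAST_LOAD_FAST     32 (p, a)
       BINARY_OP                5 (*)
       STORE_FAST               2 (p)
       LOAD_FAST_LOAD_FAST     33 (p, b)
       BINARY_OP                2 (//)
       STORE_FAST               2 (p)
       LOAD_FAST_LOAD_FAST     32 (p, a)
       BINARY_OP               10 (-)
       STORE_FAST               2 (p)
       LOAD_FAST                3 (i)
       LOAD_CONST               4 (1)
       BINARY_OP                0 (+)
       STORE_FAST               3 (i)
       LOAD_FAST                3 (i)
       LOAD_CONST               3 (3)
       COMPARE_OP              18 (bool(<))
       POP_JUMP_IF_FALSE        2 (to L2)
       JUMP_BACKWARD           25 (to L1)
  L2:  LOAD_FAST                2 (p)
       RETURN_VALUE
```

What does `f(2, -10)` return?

LOAD_FAST a → push 2. Stack: [2]
LOAD_CONST → push 11. Stack: [2, 11]
BINARY_OP % → 2 % 11 = 2. Stack: [2]
STORE_FAST p → p=2. Stack: []
LOAD_CONST → push 0. Stack: [0]
STORE_FAST i → i=0. Stack: []
LOAD_FAST i → push 0. Stack: [0]
LOAD_CONST → push 3. Stack: [0, 3]
COMPARE_OP bool(<) → 0 vs 3 = True. Stack: [True]
POP_JUMP_IF_FALSE → pop True; no jump. Stack: []
LOAD_FAST_LOAD_FAST p,a → push 2,2. Stack: [2, 2]
BINARY_OP * → 2 * 2 = 4. Stack: [4]
STORE_FAST p → p=4. Stack: []
LOAD_FAST_LOAD_FAST p,b → push 4,-10. Stack: [4, -10]
BINARY_OP // → 4 // -10 = -1. Stack: [-1]
STORE_FAST p → p=-1. Stack: []
LOAD_FAST_LOAD_FAST p,a → push -1,2. Stack: [-1, 2]
BINARY_OP - → -1 - 2 = -3. Stack: [-3]
STORE_FAST p → p=-3. Stack: []
LOAD_FAST i → push 0. Stack: [0]
LOAD_CONST → push 1. Stack: [0, 1]
BINARY_OP + → 0 + 1 = 1. Stack: [1]
STORE_FAST i → i=1. Stack: []
LOAD_FAST i → push 1. Stack: [1]
LOAD_CONST → push 3. Stack: [1, 3]
COMPARE_OP bool(<) → 1 vs 3 = True. Stack: [True]
POP_JUMP_IF_FALSE → pop True; no jump. Stack: []
LOAD_FAST_LOAD_FAST p,a → push -3,2. Stack: [-3, 2]
BINARY_OP * → -3 * 2 = -6. Stack: [-6]
STORE_FAST p → p=-6. Stack: []
LOAD_FAST_LOAD_FAST p,b → push -6,-10. Stack: [-6, -10]
BINARY_OP // → -6 // -10 = 0. Stack: [0]
STORE_FAST p → p=0. Stack: []
LOAD_FAST_LOAD_FAST p,a → push 0,2. Stack: [0, 2]
BINARY_OP - → 0 - 2 = -2. Stack: [-2]
STORE_FAST p → p=-2. Stack: []
LOAD_FAST i → push 1. Stack: [1]
LOAD_CONST → push 1. Stack: [1, 1]
BINARY_OP + → 1 + 1 = 2. Stack: [2]
STORE_FAST i → i=2. Stack: []
LOAD_FAST i → push 2. Stack: [2]
LOAD_CONST → push 3. Stack: [2, 3]
COMPARE_OP bool(<) → 2 vs 3 = True. Stack: [True]
POP_JUMP_IF_FALSE → pop True; no jump. Stack: []
LOAD_FAST_LOAD_FAST p,a → push -2,2. Stack: [-2, 2]
BINARY_OP * → -2 * 2 = -4. Stack: [-4]
STORE_FAST p → p=-4. Stack: []
LOAD_FAST_LOAD_FAST p,b → push -4,-10. Stack: [-4, -10]
BINARY_OP // → -4 // -10 = 0. Stack: [0]
STORE_FAST p → p=0. Stack: []
LOAD_FAST_LOAD_FAST p,a → push 0,2. Stack: [0, 2]
BINARY_OP - → 0 - 2 = -2. Stack: [-2]
STORE_FAST p → p=-2. Stack: []
LOAD_FAST i → push 2. Stack: [2]
LOAD_CONST → push 1. Stack: [2, 1]
BINARY_OP + → 2 + 1 = 3. Stack: [3]
STORE_FAST i → i=3. Stack: []
LOAD_FAST i → push 3. Stack: [3]
LOAD_CONST → push 3. Stack: [3, 3]
COMPARE_OP bool(<) → 3 vs 3 = False. Stack: [False]
POP_JUMP_IF_FALSE → pop False; jump. Stack: []
LOAD_FAST p → push -2. Stack: [-2]
RETURN_VALUE → return -2.

-2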